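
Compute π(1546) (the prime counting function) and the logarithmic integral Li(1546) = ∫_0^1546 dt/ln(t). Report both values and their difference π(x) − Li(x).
π(1546) = 243;  Li(1546) ≈ 254.09;  π(x) − Li(x) ≈ -11.09.

Direct count of primes ≤ 1546 gives π(1546) = 243. Numerical evaluation of the logarithmic integral gives Li(1546) ≈ 254.09. The difference π(x) − Li(x) ≈ -11.09 is typically negative for small/moderate x (Li(x) overestimates), though Littlewood's theorem shows this sign changes infinitely often.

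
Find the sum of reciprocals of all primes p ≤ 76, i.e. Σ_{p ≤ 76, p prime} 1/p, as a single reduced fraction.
Σ 1/p = 71544353681891529224514036059/40729680599249024150621323470

π(76) = 21, so the primes ≤ 76 are [2, 3, 5, 7, 11, 13, 17, 19, 23, 29, 31, 37, 41, 43, 47, 53, 59, 61, 67, 71, 73]. Summing 1/p over these primes: 71544353681891529224514036059/40729680599249024150621323470 ≈ 1.7566. Mertens estimate ln ln(76) + 0.2615 ≈ 1.7272.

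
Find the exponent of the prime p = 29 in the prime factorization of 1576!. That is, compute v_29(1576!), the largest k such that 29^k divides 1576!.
v_29(1576!) = 55

Legendre's formula: v_p(n!) = Σ_{k ≥ 1} ⌊n / p^k⌋. For p = 29, n = 1576, the terms are:
  ⌊1576/29^1⌋ = ⌊1576/29⌋ = 54
  ⌊1576/29^2⌋ = ⌊1576/841⌋ = 1
(the next term ⌊1576/29^3⌋ = 0, terminating the sum). Summing: v_29(1576!) = 54 + 1 = 55.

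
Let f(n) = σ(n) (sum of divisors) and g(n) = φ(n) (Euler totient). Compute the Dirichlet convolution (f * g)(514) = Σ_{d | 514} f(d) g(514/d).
(σ * φ)(514) = 2056

Divisors of 514: [1, 2, 257, 514]. For each d | 514:
  d = 1: σ(1) · φ(514/1) = 1 · 256 = 256
  d = 2: σ(2) · φ(514/2) = 3 · 256 = 768
  d = 257: σ(257) · φ(514/257) = 258 · 1 = 258
  d = 514: σ(514) · φ(514/514) = 774 · 1 = 774
Summing: (σ * φ)(514) = 256 + 768 + 258 + 774 = 2056.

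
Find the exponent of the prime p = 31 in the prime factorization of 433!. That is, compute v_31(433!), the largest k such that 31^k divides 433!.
v_31(433!) = 13

Legendre's formula: v_p(n!) = Σ_{k ≥ 1} ⌊n / p^k⌋. For p = 31, n = 433, the terms are:
  ⌊433/31^1⌋ = ⌊433/31⌋ = 13
(the next term ⌊433/31^2⌋ = 0, terminating the sum). Summing: v_31(433!) = 13 = 13.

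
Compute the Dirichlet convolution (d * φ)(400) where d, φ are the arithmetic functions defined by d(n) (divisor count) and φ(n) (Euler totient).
(d * φ)(400) = 961

Divisors of 400: [1, 2, 4, 5, 8, 10, 16, 20, 25, 40, 50, 80, 100, 200, 400]. For each d | 400:
  d = 1: d(1) · φ(400/1) = 1 · 160 = 160
  d = 2: d(2) · φ(400/2) = 2 · 80 = 160
  d = 4: d(4) · φ(400/4) = 3 · 40 = 120
  d = 5: d(5) · φ(400/5) = 2 · 32 = 64
  d = 8: d(8) · φ(400/8) = 4 · 20 = 80
  d = 10: d(10) · φ(400/10) = 4 · 16 = 64
  d = 16: d(16) · φ(400/16) = 5 · 20 = 100
  d = 20: d(20) · φ(400/20) = 6 · 8 = 48
  d = 25: d(25) · φ(400/25) = 3 · 8 = 24
  d = 40: d(40) · φ(400/40) = 8 · 4 = 32
  d = 50: d(50) · φ(400/50) = 6 · 4 = 24
  d = 80: d(80) · φ(400/80) = 10 · 4 = 40
  d = 100: d(100) · φ(400/100) = 9 · 2 = 18
  d = 200: d(200) · φ(400/200) = 12 · 1 = 12
  d = 400: d(400) · φ(400/400) = 15 · 1 = 15
Summing: (d * φ)(400) = 160 + 160 + 120 + 64 + 80 + 64 + 100 + 48 + 24 + 32 + 24 + 40 + 18 + 12 + 15 = 961.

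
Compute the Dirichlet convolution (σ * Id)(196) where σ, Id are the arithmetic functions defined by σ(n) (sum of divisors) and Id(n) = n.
(σ * Id)(196) = 2754

Divisors of 196: [1, 2, 4, 7, 14, 28, 49, 98, 196]. For each d | 196:
  d = 1: σ(1) · Id(196/1) = 1 · 196 = 196
  d = 2: σ(2) · Id(196/2) = 3 · 98 = 294
  d = 4: σ(4) · Id(196/4) = 7 · 49 = 343
  d = 7: σ(7) · Id(196/7) = 8 · 28 = 224
  d = 14: σ(14) · Id(196/14) = 24 · 14 = 336
  d = 28: σ(28) · Id(196/28) = 56 · 7 = 392
  d = 49: σ(49) · Id(196/49) = 57 · 4 = 228
  d = 98: σ(98) · Id(196/98) = 171 · 2 = 342
  d = 196: σ(196) · Id(196/196) = 399 · 1 = 399
Summing: (σ * Id)(196) = 196 + 294 + 343 + 224 + 336 + 392 + 228 + 342 + 399 = 2754.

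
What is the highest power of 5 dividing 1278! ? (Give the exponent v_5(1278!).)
v_5(1278!) = 318

Legendre's formula: v_p(n!) = Σ_{k ≥ 1} ⌊n / p^k⌋. For p = 5, n = 1278, the terms are:
  ⌊1278/5^1⌋ = ⌊1278/5⌋ = 255
  ⌊1278/5^2⌋ = ⌊1278/25⌋ = 51
  ⌊1278/5^3⌋ = ⌊1278/125⌋ = 10
  ⌊1278/5^4⌋ = ⌊1278/625⌋ = 2
(the next term ⌊1278/5^5⌋ = 0, terminating the sum). Summing: v_5(1278!) = 255 + 51 + 10 + 2 = 318.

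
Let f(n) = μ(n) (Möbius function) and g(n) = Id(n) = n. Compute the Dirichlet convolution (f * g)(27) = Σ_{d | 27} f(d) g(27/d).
(μ * Id)(27) = 18

Divisors of 27: [1, 3, 9, 27]. For each d | 27:
  d = 1: μ(1) · Id(27/1) = 1 · 27 = 27
  d = 3: μ(3) · Id(27/3) = -1 · 9 = -9
  d = 9: μ(9) · Id(27/9) = 0 · 3 = 0
  d = 27: μ(27) · Id(27/27) = 0 · 1 = 0
Summing: (μ * Id)(27) = 27 + -9 + 0 + 0 = 18.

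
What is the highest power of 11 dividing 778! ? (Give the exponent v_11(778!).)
v_11(778!) = 76

Legendre's formula: v_p(n!) = Σ_{k ≥ 1} ⌊n / p^k⌋. For p = 11, n = 778, the terms are:
  ⌊778/11^1⌋ = ⌊778/11⌋ = 70
  ⌊778/11^2⌋ = ⌊778/121⌋ = 6
(the next term ⌊778/11^3⌋ = 0, terminating the sum). Summing: v_11(778!) = 70 + 6 = 76.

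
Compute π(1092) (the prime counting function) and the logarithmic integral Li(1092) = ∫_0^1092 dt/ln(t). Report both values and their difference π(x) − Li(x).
π(1092) = 182;  Li(1092) ≈ 190.84;  π(x) − Li(x) ≈ -8.84.

Direct count of primes ≤ 1092 gives π(1092) = 182. Numerical evaluation of the logarithmic integral gives Li(1092) ≈ 190.84. The difference π(x) − Li(x) ≈ -8.84 is typically negative for small/moderate x (Li(x) overestimates), though Littlewood's theorem shows this sign changes infinitely often.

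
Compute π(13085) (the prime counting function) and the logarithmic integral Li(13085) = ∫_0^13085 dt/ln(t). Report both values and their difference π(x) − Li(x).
π(13085) = 1556;  Li(13085) ≈ 1576.08;  π(x) − Li(x) ≈ -20.08.

Direct count of primes ≤ 13085 gives π(13085) = 1556. Numerical evaluation of the logarithmic integral gives Li(13085) ≈ 1576.08. The difference π(x) − Li(x) ≈ -20.08 is typically negative for small/moderate x (Li(x) overestimates), though Littlewood's theorem shows this sign changes infinitely often.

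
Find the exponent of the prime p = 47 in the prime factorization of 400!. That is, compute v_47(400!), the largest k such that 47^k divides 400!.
v_47(400!) = 8

Legendre's formula: v_p(n!) = Σ_{k ≥ 1} ⌊n / p^k⌋. For p = 47, n = 400, the terms are:
  ⌊400/47^1⌋ = ⌊400/47⌋ = 8
(the next term ⌊400/47^2⌋ = 0, terminating the sum). Summing: v_47(400!) = 8 = 8.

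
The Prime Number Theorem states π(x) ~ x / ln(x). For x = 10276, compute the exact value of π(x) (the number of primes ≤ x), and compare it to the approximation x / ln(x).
π(10276) = 1261;  x/ln(x) ≈ 1112.41;  relative error ≈ 11.78%.

Directly count primes up to 10276: π(10276) = 1261. The PNT approximation gives 10276/ln(10276) ≈ 10276/9.23757 ≈ 1112.41. Relative error (π(x) − x/ln(x)) / π(x) ≈ 11.78%; the approximation is known to undercount slightly (Li(x) is a better estimate).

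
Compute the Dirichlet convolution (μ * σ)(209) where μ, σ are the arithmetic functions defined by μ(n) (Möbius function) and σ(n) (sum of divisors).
(μ * σ)(209) = 209

Divisors of 209: [1, 11, 19, 209]. For each d | 209:
  d = 1: μ(1) · σ(209/1) = 1 · 240 = 240
  d = 11: μ(11) · σ(209/11) = -1 · 20 = -20
  d = 19: μ(19) · σ(209/19) = -1 · 12 = -12
  d = 209: μ(209) · σ(209/209) = 1 · 1 = 1
Summing: (μ * σ)(209) = 240 + -20 + -12 + 1 = 209.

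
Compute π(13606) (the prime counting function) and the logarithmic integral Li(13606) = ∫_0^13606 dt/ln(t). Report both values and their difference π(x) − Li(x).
π(13606) = 1608;  Li(13606) ≈ 1630.93;  π(x) − Li(x) ≈ -22.93.

Direct count of primes ≤ 13606 gives π(13606) = 1608. Numerical evaluation of the logarithmic integral gives Li(13606) ≈ 1630.93. The difference π(x) − Li(x) ≈ -22.93 is typically negative for small/moderate x (Li(x) overestimates), though Littlewood's theorem shows this sign changes infinitely often.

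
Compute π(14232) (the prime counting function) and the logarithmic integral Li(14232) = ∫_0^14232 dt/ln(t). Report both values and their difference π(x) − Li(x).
π(14232) = 1672;  Li(14232) ≈ 1696.54;  π(x) − Li(x) ≈ -24.54.

Direct count of primes ≤ 14232 gives π(14232) = 1672. Numerical evaluation of the logarithmic integral gives Li(14232) ≈ 1696.54. The difference π(x) − Li(x) ≈ -24.54 is typically negative for small/moderate x (Li(x) overestimates), though Littlewood's theorem shows this sign changes infinitely often.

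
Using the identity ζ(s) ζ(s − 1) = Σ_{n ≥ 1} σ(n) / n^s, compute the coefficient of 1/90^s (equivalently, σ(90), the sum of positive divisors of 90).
σ(90) = 234

In the product (Σ m^0/m^s)(Σ k / k^s) = Σ (Σ_{d | n} d) / n^s, the coefficient of 1/n^s is σ(n) = Σ_{d | n} d. For n = 90, divisors are [1, 2, 3, 5, 6, 9, 10, 15, 18, 30, 45, 90]; summing: σ(90) = 234.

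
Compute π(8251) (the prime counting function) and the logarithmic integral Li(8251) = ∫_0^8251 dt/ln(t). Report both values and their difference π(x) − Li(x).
π(8251) = 1035;  Li(8251) ≈ 1054.30;  π(x) − Li(x) ≈ -19.30.

Direct count of primes ≤ 8251 gives π(8251) = 1035. Numerical evaluation of the logarithmic integral gives Li(8251) ≈ 1054.30. The difference π(x) − Li(x) ≈ -19.30 is typically negative for small/moderate x (Li(x) overestimates), though Littlewood's theorem shows this sign changes infinitely often.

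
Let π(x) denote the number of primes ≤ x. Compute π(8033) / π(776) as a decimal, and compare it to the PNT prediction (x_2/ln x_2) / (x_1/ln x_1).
π(8033)/π(776) = 1010/137 ≈ 7.3723;  PNT prediction ≈ 7.6610.

π(776) = 137 and π(8033) = 1010, so π(8033)/π(776) ≈ 7.3723. The PNT-predicted ratio is (8033/ln(8033)) / (776/ln(776)) ≈ 7.6610. The two agree to within a few percent, as expected.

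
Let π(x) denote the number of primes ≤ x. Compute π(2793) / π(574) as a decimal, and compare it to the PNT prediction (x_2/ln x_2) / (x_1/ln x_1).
π(2793)/π(574) = 406/105 ≈ 3.8667;  PNT prediction ≈ 3.8956.

π(574) = 105 and π(2793) = 406, so π(2793)/π(574) ≈ 3.8667. The PNT-predicted ratio is (2793/ln(2793)) / (574/ln(574)) ≈ 3.8956. The two agree to within a few percent, as expected.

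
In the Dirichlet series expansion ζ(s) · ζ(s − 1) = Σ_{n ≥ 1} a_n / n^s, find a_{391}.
σ(391) = 432

In the product (Σ m^0/m^s)(Σ k / k^s) = Σ (Σ_{d | n} d) / n^s, the coefficient of 1/n^s is σ(n) = Σ_{d | n} d. For n = 391, divisors are [1, 17, 23, 391]; summing: σ(391) = 432.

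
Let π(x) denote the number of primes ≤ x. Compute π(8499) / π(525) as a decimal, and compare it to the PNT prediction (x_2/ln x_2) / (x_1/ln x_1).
π(8499)/π(525) = 1059/99 ≈ 10.6970;  PNT prediction ≈ 11.2068.

π(525) = 99 and π(8499) = 1059, so π(8499)/π(525) ≈ 10.6970. The PNT-predicted ratio is (8499/ln(8499)) / (525/ln(525)) ≈ 11.2068. The two agree to within a few percent, as expected.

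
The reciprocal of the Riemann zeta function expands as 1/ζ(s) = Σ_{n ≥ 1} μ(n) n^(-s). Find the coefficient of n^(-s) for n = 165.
μ(165) = -1

Factor n = 165 = 3 · 5 · 11. μ(n) = 0 if any exponent ≥ 2 (not squarefree); otherwise μ(n) = (−1)^{ω(n)} where ω(n) is the number of distinct prime factors. Applying: μ(165) = -1.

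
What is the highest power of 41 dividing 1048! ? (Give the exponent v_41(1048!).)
v_41(1048!) = 25

Legendre's formula: v_p(n!) = Σ_{k ≥ 1} ⌊n / p^k⌋. For p = 41, n = 1048, the terms are:
  ⌊1048/41^1⌋ = ⌊1048/41⌋ = 25
(the next term ⌊1048/41^2⌋ = 0, terminating the sum). Summing: v_41(1048!) = 25 = 25.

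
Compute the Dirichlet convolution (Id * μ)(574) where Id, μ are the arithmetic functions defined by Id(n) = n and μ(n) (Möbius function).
(Id * μ)(574) = 240

Divisors of 574: [1, 2, 7, 14, 41, 82, 287, 574]. For each d | 574:
  d = 1: Id(1) · μ(574/1) = 1 · -1 = -1
  d = 2: Id(2) · μ(574/2) = 2 · 1 = 2
  d = 7: Id(7) · μ(574/7) = 7 · 1 = 7
  d = 14: Id(14) · μ(574/14) = 14 · -1 = -14
  d = 41: Id(41) · μ(574/41) = 41 · 1 = 41
  d = 82: Id(82) · μ(574/82) = 82 · -1 = -82
  d = 287: Id(287) · μ(574/287) = 287 · -1 = -287
  d = 574: Id(574) · μ(574/574) = 574 · 1 = 574
Summing: (Id * μ)(574) = -1 + 2 + 7 + -14 + 41 + -82 + -287 + 574 = 240.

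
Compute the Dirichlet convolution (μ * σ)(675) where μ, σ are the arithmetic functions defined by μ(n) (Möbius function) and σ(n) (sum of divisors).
(μ * σ)(675) = 675

Divisors of 675: [1, 3, 5, 9, 15, 25, 27, 45, 75, 135, 225, 675]. For each d | 675:
  d = 1: μ(1) · σ(675/1) = 1 · 1240 = 1240
  d = 3: μ(3) · σ(675/3) = -1 · 403 = -403
  d = 5: μ(5) · σ(675/5) = -1 · 240 = -240
  d = 9: μ(9) · σ(675/9) = 0 · 124 = 0
  d = 15: μ(15) · σ(675/15) = 1 · 78 = 78
  d = 25: μ(25) · σ(675/25) = 0 · 40 = 0
  d = 27: μ(27) · σ(675/27) = 0 · 31 = 0
  d = 45: μ(45) · σ(675/45) = 0 · 24 = 0
  d = 75: μ(75) · σ(675/75) = 0 · 13 = 0
  d = 135: μ(135) · σ(675/135) = 0 · 6 = 0
  d = 225: μ(225) · σ(675/225) = 0 · 4 = 0
  d = 675: μ(675) · σ(675/675) = 0 · 1 = 0
Summing: (μ * σ)(675) = 1240 + -403 + -240 + 0 + 78 + 0 + 0 + 0 + 0 + 0 + 0 + 0 = 675.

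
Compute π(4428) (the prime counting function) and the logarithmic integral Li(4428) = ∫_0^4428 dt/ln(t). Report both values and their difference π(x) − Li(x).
π(4428) = 602;  Li(4428) ≈ 616.65;  π(x) − Li(x) ≈ -14.65.

Direct count of primes ≤ 4428 gives π(4428) = 602. Numerical evaluation of the logarithmic integral gives Li(4428) ≈ 616.65. The difference π(x) − Li(x) ≈ -14.65 is typically negative for small/moderate x (Li(x) overestimates), though Littlewood's theorem shows this sign changes infinitely often.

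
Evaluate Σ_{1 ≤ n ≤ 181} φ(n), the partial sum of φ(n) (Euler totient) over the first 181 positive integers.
Σ_{n ≤ 181} φ(n) = 10060

Compute φ(n) for each 1 ≤ n ≤ 181: φ(1) = 1, φ(2) = 1, φ(3) = 2, φ(4) = 2, φ(5) = 4, φ(6) = 2, φ(7) = 6, φ(8) = 4, φ(9) = 6, φ(10) = 4, φ(11) = 10, φ(12) = 4, φ(13) = 12, φ(14) = 6, φ(15) = 8, φ(16) = 8, φ(17) = 16, φ(18) = 6, φ(19) = 18, φ(20) = 8, φ(21) = 12, φ(22) = 10, φ(23) = 22, φ(24) = 8, φ(25) = 20, φ(26) = 12, φ(27) = 18, φ(28) = 12, φ(29) = 28, φ(30) = 8, φ(31) = 30, φ(32) = 16, φ(33) = 20, φ(34) = 16, φ(35) = 24, φ(36) = 12, φ(37) = 36, φ(38) = 18, φ(39) = 24, φ(40) = 16, φ(41) = 40, φ(42) = 12, φ(43) = 42, φ(44) = 20, φ(45) = 24, φ(46) = 22, φ(47) = 46, φ(48) = 16, φ(49) = 42, φ(50) = 20, φ(51) = 32, φ(52) = 24, φ(53) = 52, φ(54) = 18, φ(55) = 40, φ(56) = 24, φ(57) = 36, φ(58) = 28, φ(59) = 58, φ(60) = 16, φ(61) = 60, φ(62) = 30, φ(63) = 36, φ(64) = 32, φ(65) = 48, φ(66) = 20, φ(67) = 66, φ(68) = 32, φ(69) = 44, φ(70) = 24, φ(71) = 70, φ(72) = 24, φ(73) = 72, φ(74) = 36, φ(75) = 40, φ(76) = 36, φ(77) = 60, φ(78) = 24, φ(79) = 78, φ(80) = 32, φ(81) = 54, φ(82) = 40, φ(83) = 82, φ(84) = 24, φ(85) = 64, φ(86) = 42, φ(87) = 56, φ(88) = 40, φ(89) = 88, φ(90) = 24, φ(91) = 72, φ(92) = 44, φ(93) = 60, φ(94) = 46, φ(95) = 72, φ(96) = 32, φ(97) = 96, φ(98) = 42, φ(99) = 60, φ(100) = 40, φ(101) = 100, φ(102) = 32, φ(103) = 102, φ(104) = 48, φ(105) = 48, φ(106) = 52, φ(107) = 106, φ(108) = 36, φ(109) = 108, φ(110) = 40, φ(111) = 72, φ(112) = 48, φ(113) = 112, φ(114) = 36, φ(115) = 88, φ(116) = 56, φ(117) = 72, φ(118) = 58, φ(119) = 96, φ(120) = 32, φ(121) = 110, φ(122) = 60, φ(123) = 80, φ(124) = 60, φ(125) = 100, φ(126) = 36, φ(127) = 126, φ(128) = 64, φ(129) = 84, φ(130) = 48, φ(131) = 130, φ(132) = 40, φ(133) = 108, φ(134) = 66, φ(135) = 72, φ(136) = 64, φ(137) = 136, φ(138) = 44, φ(139) = 138, φ(140) = 48, φ(141) = 92, φ(142) = 70, φ(143) = 120, φ(144) = 48, φ(145) = 112, φ(146) = 72, φ(147) = 84, φ(148) = 72, φ(149) = 148, φ(150) = 40, φ(151) = 150, φ(152) = 72, φ(153) = 96, φ(154) = 60, φ(155) = 120, φ(156) = 48, φ(157) = 156, φ(158) = 78, φ(159) = 104, φ(160) = 64, φ(161) = 132, φ(162) = 54, φ(163) = 162, φ(164) = 80, φ(165) = 80, φ(166) = 82, φ(167) = 166, φ(168) = 48, φ(169) = 156, φ(170) = 64, φ(171) = 108, φ(172) = 84, φ(173) = 172, φ(174) = 56, φ(175) = 120, φ(176) = 80, φ(177) = 116, φ(178) = 88, φ(179) = 178, φ(180) = 48, φ(181) = 180. Summing all 181 values: 10060. (Average order: Σ_{n ≤ x} φ(n) ~ (3/π²) x². For x = 181, (3/π²)·181² ≈ 9958.15.)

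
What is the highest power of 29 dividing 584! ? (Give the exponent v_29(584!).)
v_29(584!) = 20

Legendre's formula: v_p(n!) = Σ_{k ≥ 1} ⌊n / p^k⌋. For p = 29, n = 584, the terms are:
  ⌊584/29^1⌋ = ⌊584/29⌋ = 20
(the next term ⌊584/29^2⌋ = 0, terminating the sum). Summing: v_29(584!) = 20 = 20.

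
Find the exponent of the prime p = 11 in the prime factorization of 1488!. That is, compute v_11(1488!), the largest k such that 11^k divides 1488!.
v_11(1488!) = 148

Legendre's formula: v_p(n!) = Σ_{k ≥ 1} ⌊n / p^k⌋. For p = 11, n = 1488, the terms are:
  ⌊1488/11^1⌋ = ⌊1488/11⌋ = 135
  ⌊1488/11^2⌋ = ⌊1488/121⌋ = 12
  ⌊1488/11^3⌋ = ⌊1488/1331⌋ = 1
(the next term ⌊1488/11^4⌋ = 0, terminating the sum). Summing: v_11(1488!) = 135 + 12 + 1 = 148.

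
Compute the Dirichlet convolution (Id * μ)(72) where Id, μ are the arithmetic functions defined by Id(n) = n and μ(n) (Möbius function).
(Id * μ)(72) = 24

Divisors of 72: [1, 2, 3, 4, 6, 8, 9, 12, 18, 24, 36, 72]. For each d | 72:
  d = 1: Id(1) · μ(72/1) = 1 · 0 = 0
  d = 2: Id(2) · μ(72/2) = 2 · 0 = 0
  d = 3: Id(3) · μ(72/3) = 3 · 0 = 0
  d = 4: Id(4) · μ(72/4) = 4 · 0 = 0
  d = 6: Id(6) · μ(72/6) = 6 · 0 = 0
  d = 8: Id(8) · μ(72/8) = 8 · 0 = 0
  d = 9: Id(9) · μ(72/9) = 9 · 0 = 0
  d = 12: Id(12) · μ(72/12) = 12 · 1 = 12
  d = 18: Id(18) · μ(72/18) = 18 · 0 = 0
  d = 24: Id(24) · μ(72/24) = 24 · -1 = -24
  d = 36: Id(36) · μ(72/36) = 36 · -1 = -36
  d = 72: Id(72) · μ(72/72) = 72 · 1 = 72
Summing: (Id * μ)(72) = 0 + 0 + 0 + 0 + 0 + 0 + 0 + 12 + 0 + -24 + -36 + 72 = 24.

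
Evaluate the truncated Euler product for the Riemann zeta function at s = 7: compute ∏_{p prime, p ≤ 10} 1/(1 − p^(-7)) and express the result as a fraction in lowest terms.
∏ = 375226779375000/372119874050737

The primes p ≤ 10 are [2, 3, 5, 7]. For each prime, (1 − 1/p^7)^(-1) = p^7 / (p^7 − 1). The product is (1 − 1/2^7)^(-1), (1 − 1/3^7)^(-1), (1 − 1/5^7)^(-1), (1 − 1/7^7)^(-1) = ∏ p^7 / (p^7 − 1) = 375226779375000/372119874050737.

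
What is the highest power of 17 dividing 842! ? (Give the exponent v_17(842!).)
v_17(842!) = 51

Legendre's formula: v_p(n!) = Σ_{k ≥ 1} ⌊n / p^k⌋. For p = 17, n = 842, the terms are:
  ⌊842/17^1⌋ = ⌊842/17⌋ = 49
  ⌊842/17^2⌋ = ⌊842/289⌋ = 2
(the next term ⌊842/17^3⌋ = 0, terminating the sum). Summing: v_17(842!) = 49 + 2 = 51.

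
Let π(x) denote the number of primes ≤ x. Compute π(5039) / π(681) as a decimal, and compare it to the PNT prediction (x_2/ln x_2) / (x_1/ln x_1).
π(5039)/π(681) = 675/123 ≈ 5.4878;  PNT prediction ≈ 5.6623.

π(681) = 123 and π(5039) = 675, so π(5039)/π(681) ≈ 5.4878. The PNT-predicted ratio is (5039/ln(5039)) / (681/ln(681)) ≈ 5.6623. The two agree to within a few percent, as expected.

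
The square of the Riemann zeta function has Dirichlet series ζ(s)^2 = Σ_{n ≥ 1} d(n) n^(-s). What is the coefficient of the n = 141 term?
d(141) = 4

ζ(s)^2 = (Σ 1/m^s)(Σ 1/k^s). The coefficient of 1/n^s in the product is the number of ordered pairs (m, k) with mk = n, which equals d(n). For n = 141, divisors are [1, 3, 47, 141], so d(141) = 4.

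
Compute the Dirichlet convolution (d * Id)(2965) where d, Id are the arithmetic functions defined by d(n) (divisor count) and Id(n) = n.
(d * Id)(2965) = 4165

Divisors of 2965: [1, 5, 593, 2965]. For each d | 2965:
  d = 1: d(1) · Id(2965/1) = 1 · 2965 = 2965
  d = 5: d(5) · Id(2965/5) = 2 · 593 = 1186
  d = 593: d(593) · Id(2965/593) = 2 · 5 = 10
  d = 2965: d(2965) · Id(2965/2965) = 4 · 1 = 4
Summing: (d * Id)(2965) = 2965 + 1186 + 10 + 4 = 4165.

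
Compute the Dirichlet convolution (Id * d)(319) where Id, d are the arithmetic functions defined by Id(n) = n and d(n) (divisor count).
(Id * d)(319) = 403

Divisors of 319: [1, 11, 29, 319]. For each d | 319:
  d = 1: Id(1) · d(319/1) = 1 · 4 = 4
  d = 11: Id(11) · d(319/11) = 11 · 2 = 22
  d = 29: Id(29) · d(319/29) = 29 · 2 = 58
  d = 319: Id(319) · d(319/319) = 319 · 1 = 319
Summing: (Id * d)(319) = 4 + 22 + 58 + 319 = 403.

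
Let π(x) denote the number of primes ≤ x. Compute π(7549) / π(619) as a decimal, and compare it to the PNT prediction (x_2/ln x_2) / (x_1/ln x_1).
π(7549)/π(619) = 958/114 ≈ 8.4035;  PNT prediction ≈ 8.7795.

π(619) = 114 and π(7549) = 958, so π(7549)/π(619) ≈ 8.4035. The PNT-predicted ratio is (7549/ln(7549)) / (619/ln(619)) ≈ 8.7795. The two agree to within a few percent, as expected.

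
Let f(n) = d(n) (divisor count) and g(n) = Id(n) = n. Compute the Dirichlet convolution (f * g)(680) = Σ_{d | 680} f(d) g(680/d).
(d * Id)(680) = 3458

Divisors of 680: [1, 2, 4, 5, 8, 10, 17, 20, 34, 40, 68, 85, 136, 170, 340, 680]. For each d | 680:
  d = 1: d(1) · Id(680/1) = 1 · 680 = 680
  d = 2: d(2) · Id(680/2) = 2 · 340 = 680
  d = 4: d(4) · Id(680/4) = 3 · 170 = 510
  d = 5: d(5) · Id(680/5) = 2 · 136 = 272
  d = 8: d(8) · Id(680/8) = 4 · 85 = 340
  d = 10: d(10) · Id(680/10) = 4 · 68 = 272
  d = 17: d(17) · Id(680/17) = 2 · 40 = 80
  d = 20: d(20) · Id(680/20) = 6 · 34 = 204
  d = 34: d(34) · Id(680/34) = 4 · 20 = 80
  d = 40: d(40) · Id(680/40) = 8 · 17 = 136
  d = 68: d(68) · Id(680/68) = 6 · 10 = 60
  d = 85: d(85) · Id(680/85) = 4 · 8 = 32
  d = 136: d(136) · Id(680/136) = 8 · 5 = 40
  d = 170: d(170) · Id(680/170) = 8 · 4 = 32
  d = 340: d(340) · Id(680/340) = 12 · 2 = 24
  d = 680: d(680) · Id(680/680) = 16 · 1 = 16
Summing: (d * Id)(680) = 680 + 680 + 510 + 272 + 340 + 272 + 80 + 204 + 80 + 136 + 60 + 32 + 40 + 32 + 24 + 16 = 3458.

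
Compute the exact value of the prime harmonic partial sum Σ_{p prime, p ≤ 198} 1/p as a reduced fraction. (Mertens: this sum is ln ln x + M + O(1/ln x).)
Σ 1/p = 76196574135067008118914163673288637004399442476398684669741544152346284384175423/39195588149163123383161804554421175259738677336198748467804183290796540382737190

π(198) = 45, so the primes ≤ 198 are [2, 3, 5, 7, 11, 13, 17, 19, 23, 29, 31, 37, 41, 43, 47, 53, 59, 61, 67, 71, 73, 79, 83, 89, 97, 101, 103, 107, 109, 113, 127, 131, 137, 139, 149, 151, 157, 163, 167, 173, 179, 181, 191, 193, 197]. Summing 1/p over these primes: 76196574135067008118914163673288637004399442476398684669741544152346284384175423/39195588149163123383161804554421175259738677336198748467804183290796540382737190 ≈ 1.9440. Mertens estimate ln ln(198) + 0.2615 ≈ 1.9270.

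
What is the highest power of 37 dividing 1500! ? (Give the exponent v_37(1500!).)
v_37(1500!) = 41

Legendre's formula: v_p(n!) = Σ_{k ≥ 1} ⌊n / p^k⌋. For p = 37, n = 1500, the terms are:
  ⌊1500/37^1⌋ = ⌊1500/37⌋ = 40
  ⌊1500/37^2⌋ = ⌊1500/1369⌋ = 1
(the next term ⌊1500/37^3⌋ = 0, terminating the sum). Summing: v_37(1500!) = 40 + 1 = 41.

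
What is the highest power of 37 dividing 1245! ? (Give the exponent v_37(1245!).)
v_37(1245!) = 33

Legendre's formula: v_p(n!) = Σ_{k ≥ 1} ⌊n / p^k⌋. For p = 37, n = 1245, the terms are:
  ⌊1245/37^1⌋ = ⌊1245/37⌋ = 33
(the next term ⌊1245/37^2⌋ = 0, terminating the sum). Summing: v_37(1245!) = 33 = 33.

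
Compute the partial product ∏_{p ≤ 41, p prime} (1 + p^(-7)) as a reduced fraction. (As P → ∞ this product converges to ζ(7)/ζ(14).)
∏ = 906276285123367303463952471174214707523220166331900002148763513926498754947885274824704/898827234959603916464015184677991123451710902595120068322823619866941706124048533178125

The primes p ≤ 41 are [2, 3, 5, 7, 11, 13, 17, 19, 23, 29, 31, 37, 41]. For each, (1 + 1/p^7) = (p^7 + 1)/p^7. Multiplying these fractions over p ∈ [2, 3, 5, 7, 11, 13, 17, 19, 23, 29, 31, 37, 41] gives 906276285123367303463952471174214707523220166331900002148763513926498754947885274824704/898827234959603916464015184677991123451710902595120068322823619866941706124048533178125. (In the limit P → ∞ this tends to ζ(7)/ζ(14).)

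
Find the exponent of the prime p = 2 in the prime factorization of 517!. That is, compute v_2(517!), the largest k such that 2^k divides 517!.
v_2(517!) = 514

Legendre's formula: v_p(n!) = Σ_{k ≥ 1} ⌊n / p^k⌋. For p = 2, n = 517, the terms are:
  ⌊517/2^1⌋ = ⌊517/2⌋ = 258
  ⌊517/2^2⌋ = ⌊517/4⌋ = 129
  ⌊517/2^3⌋ = ⌊517/8⌋ = 64
  ⌊517/2^4⌋ = ⌊517/16⌋ = 32
  ⌊517/2^5⌋ = ⌊517/32⌋ = 16
  ⌊517/2^6⌋ = ⌊517/64⌋ = 8
  ⌊517/2^7⌋ = ⌊517/128⌋ = 4
  ⌊517/2^8⌋ = ⌊517/256⌋ = 2
  ⌊517/2^9⌋ = ⌊517/512⌋ = 1
(the next term ⌊517/2^10⌋ = 0, terminating the sum). Summing: v_2(517!) = 258 + 129 + 64 + 32 + 16 + 8 + 4 + 2 + 1 = 514.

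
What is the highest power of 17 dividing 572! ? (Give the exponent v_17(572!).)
v_17(572!) = 34

Legendre's formula: v_p(n!) = Σ_{k ≥ 1} ⌊n / p^k⌋. For p = 17, n = 572, the terms are:
  ⌊572/17^1⌋ = ⌊572/17⌋ = 33
  ⌊572/17^2⌋ = ⌊572/289⌋ = 1
(the next term ⌊572/17^3⌋ = 0, terminating the sum). Summing: v_17(572!) = 33 + 1 = 34.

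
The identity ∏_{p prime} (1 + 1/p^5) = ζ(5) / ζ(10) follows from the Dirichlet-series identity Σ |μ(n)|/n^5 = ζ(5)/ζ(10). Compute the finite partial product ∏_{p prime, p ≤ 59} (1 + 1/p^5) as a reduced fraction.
∏ = 4625216658591974452227928572296422584003624522186780896225122147490657410189665239040/4464936714731009502985956909215577296089758883491981124781643055180612451896799337569

The primes p ≤ 59 are [2, 3, 5, 7, 11, 13, 17, 19, 23, 29, 31, 37, 41, 43, 47, 53, 59]. For each, (1 + 1/p^5) = (p^5 + 1)/p^5. Multiplying these fractions over p ∈ [2, 3, 5, 7, 11, 13, 17, 19, 23, 29, 31, 37, 41, 43, 47, 53, 59] gives 4625216658591974452227928572296422584003624522186780896225122147490657410189665239040/4464936714731009502985956909215577296089758883491981124781643055180612451896799337569. (In the limit P → ∞ this tends to ζ(5)/ζ(10).)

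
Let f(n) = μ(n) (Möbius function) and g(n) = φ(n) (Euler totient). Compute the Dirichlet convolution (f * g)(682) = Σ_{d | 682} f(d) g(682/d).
(μ * φ)(682) = 0

Divisors of 682: [1, 2, 11, 22, 31, 62, 341, 682]. For each d | 682:
  d = 1: μ(1) · φ(682/1) = 1 · 300 = 300
  d = 2: μ(2) · φ(682/2) = -1 · 300 = -300
  d = 11: μ(11) · φ(682/11) = -1 · 30 = -30
  d = 22: μ(22) · φ(682/22) = 1 · 30 = 30
  d = 31: μ(31) · φ(682/31) = -1 · 10 = -10
  d = 62: μ(62) · φ(682/62) = 1 · 10 = 10
  d = 341: μ(341) · φ(682/341) = 1 · 1 = 1
  d = 682: μ(682) · φ(682/682) = -1 · 1 = -1
Summing: (μ * φ)(682) = 300 + -300 + -30 + 30 + -10 + 10 + 1 + -1 = 0.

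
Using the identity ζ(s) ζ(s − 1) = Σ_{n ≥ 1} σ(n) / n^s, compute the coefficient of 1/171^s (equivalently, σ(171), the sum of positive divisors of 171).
σ(171) = 260

In the product (Σ m^0/m^s)(Σ k / k^s) = Σ (Σ_{d | n} d) / n^s, the coefficient of 1/n^s is σ(n) = Σ_{d | n} d. For n = 171, divisors are [1, 3, 9, 19, 57, 171]; summing: σ(171) = 260.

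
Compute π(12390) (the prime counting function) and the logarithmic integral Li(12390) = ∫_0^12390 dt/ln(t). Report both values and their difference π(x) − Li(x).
π(12390) = 1478;  Li(12390) ≈ 1502.55;  π(x) − Li(x) ≈ -24.55.

Direct count of primes ≤ 12390 gives π(12390) = 1478. Numerical evaluation of the logarithmic integral gives Li(12390) ≈ 1502.55. The difference π(x) − Li(x) ≈ -24.55 is typically negative for small/moderate x (Li(x) overestimates), though Littlewood's theorem shows this sign changes infinitely often.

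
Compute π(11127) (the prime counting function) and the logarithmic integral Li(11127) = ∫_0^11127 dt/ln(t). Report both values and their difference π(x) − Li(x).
π(11127) = 1348;  Li(11127) ≈ 1367.78;  π(x) − Li(x) ≈ -19.78.

Direct count of primes ≤ 11127 gives π(11127) = 1348. Numerical evaluation of the logarithmic integral gives Li(11127) ≈ 1367.78. The difference π(x) − Li(x) ≈ -19.78 is typically negative for small/moderate x (Li(x) overestimates), though Littlewood's theorem shows this sign changes infinitely often.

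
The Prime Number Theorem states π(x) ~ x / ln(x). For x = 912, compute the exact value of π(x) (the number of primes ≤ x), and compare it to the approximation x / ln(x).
π(912) = 156;  x/ln(x) ≈ 133.81;  relative error ≈ 14.22%.

Directly count primes up to 912: π(912) = 156. The PNT approximation gives 912/ln(912) ≈ 912/6.81564 ≈ 133.81. Relative error (π(x) − x/ln(x)) / π(x) ≈ 14.22%; the approximation is known to undercount slightly (Li(x) is a better estimate).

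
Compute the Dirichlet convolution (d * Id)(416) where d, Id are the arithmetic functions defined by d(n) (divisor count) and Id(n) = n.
(d * Id)(416) = 1800

Divisors of 416: [1, 2, 4, 8, 13, 16, 26, 32, 52, 104, 208, 416]. For each d | 416:
  d = 1: d(1) · Id(416/1) = 1 · 416 = 416
  d = 2: d(2) · Id(416/2) = 2 · 208 = 416
  d = 4: d(4) · Id(416/4) = 3 · 104 = 312
  d = 8: d(8) · Id(416/8) = 4 · 52 = 208
  d = 13: d(13) · Id(416/13) = 2 · 32 = 64
  d = 16: d(16) · Id(416/16) = 5 · 26 = 130
  d = 26: d(26) · Id(416/26) = 4 · 16 = 64
  d = 32: d(32) · Id(416/32) = 6 · 13 = 78
  d = 52: d(52) · Id(416/52) = 6 · 8 = 48
  d = 104: d(104) · Id(416/104) = 8 · 4 = 32
  d = 208: d(208) · Id(416/208) = 10 · 2 = 20
  d = 416: d(416) · Id(416/416) = 12 · 1 = 12
Summing: (d * Id)(416) = 416 + 416 + 312 + 208 + 64 + 130 + 64 + 78 + 48 + 32 + 20 + 12 = 1800.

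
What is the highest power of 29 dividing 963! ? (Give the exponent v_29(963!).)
v_29(963!) = 34

Legendre's formula: v_p(n!) = Σ_{k ≥ 1} ⌊n / p^k⌋. For p = 29, n = 963, the terms are:
  ⌊963/29^1⌋ = ⌊963/29⌋ = 33
  ⌊963/29^2⌋ = ⌊963/841⌋ = 1
(the next term ⌊963/29^3⌋ = 0, terminating the sum). Summing: v_29(963!) = 33 + 1 = 34.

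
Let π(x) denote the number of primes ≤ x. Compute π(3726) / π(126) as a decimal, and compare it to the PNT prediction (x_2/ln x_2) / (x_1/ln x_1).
π(3726)/π(126) = 519/30 ≈ 17.3000;  PNT prediction ≈ 17.3920.

π(126) = 30 and π(3726) = 519, so π(3726)/π(126) ≈ 17.3000. The PNT-predicted ratio is (3726/ln(3726)) / (126/ln(126)) ≈ 17.3920. The two agree to within a few percent, as expected.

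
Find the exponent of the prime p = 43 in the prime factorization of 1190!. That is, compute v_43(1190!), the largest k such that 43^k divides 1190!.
v_43(1190!) = 27

Legendre's formula: v_p(n!) = Σ_{k ≥ 1} ⌊n / p^k⌋. For p = 43, n = 1190, the terms are:
  ⌊1190/43^1⌋ = ⌊1190/43⌋ = 27
(the next term ⌊1190/43^2⌋ = 0, terminating the sum). Summing: v_43(1190!) = 27 = 27.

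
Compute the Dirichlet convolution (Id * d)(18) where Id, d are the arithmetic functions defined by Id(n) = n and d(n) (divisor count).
(Id * d)(18) = 72

Divisors of 18: [1, 2, 3, 6, 9, 18]. For each d | 18:
  d = 1: Id(1) · d(18/1) = 1 · 6 = 6
  d = 2: Id(2) · d(18/2) = 2 · 3 = 6
  d = 3: Id(3) · d(18/3) = 3 · 4 = 12
  d = 6: Id(6) · d(18/6) = 6 · 2 = 12
  d = 9: Id(9) · d(18/9) = 9 · 2 = 18
  d = 18: Id(18) · d(18/18) = 18 · 1 = 18
Summing: (Id * d)(18) = 6 + 6 + 12 + 12 + 18 + 18 = 72.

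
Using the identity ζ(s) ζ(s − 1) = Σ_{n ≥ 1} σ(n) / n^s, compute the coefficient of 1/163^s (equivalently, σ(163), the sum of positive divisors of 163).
σ(163) = 164

In the product (Σ m^0/m^s)(Σ k / k^s) = Σ (Σ_{d | n} d) / n^s, the coefficient of 1/n^s is σ(n) = Σ_{d | n} d. For n = 163, divisors are [1, 163]; summing: σ(163) = 164.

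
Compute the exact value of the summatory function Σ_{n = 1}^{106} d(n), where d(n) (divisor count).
Σ_{n ≤ 106} d(n) = 514

Compute d(n) for each 1 ≤ n ≤ 106: d(1) = 1, d(2) = 2, d(3) = 2, d(4) = 3, d(5) = 2, d(6) = 4, d(7) = 2, d(8) = 4, d(9) = 3, d(10) = 4, d(11) = 2, d(12) = 6, d(13) = 2, d(14) = 4, d(15) = 4, d(16) = 5, d(17) = 2, d(18) = 6, d(19) = 2, d(20) = 6, d(21) = 4, d(22) = 4, d(23) = 2, d(24) = 8, d(25) = 3, d(26) = 4, d(27) = 4, d(28) = 6, d(29) = 2, d(30) = 8, d(31) = 2, d(32) = 6, d(33) = 4, d(34) = 4, d(35) = 4, d(36) = 9, d(37) = 2, d(38) = 4, d(39) = 4, d(40) = 8, d(41) = 2, d(42) = 8, d(43) = 2, d(44) = 6, d(45) = 6, d(46) = 4, d(47) = 2, d(48) = 10, d(49) = 3, d(50) = 6, d(51) = 4, d(52) = 6, d(53) = 2, d(54) = 8, d(55) = 4, d(56) = 8, d(57) = 4, d(58) = 4, d(59) = 2, d(60) = 12, d(61) = 2, d(62) = 4, d(63) = 6, d(64) = 7, d(65) = 4, d(66) = 8, d(67) = 2, d(68) = 6, d(69) = 4, d(70) = 8, d(71) = 2, d(72) = 12, d(73) = 2, d(74) = 4, d(75) = 6, d(76) = 6, d(77) = 4, d(78) = 8, d(79) = 2, d(80) = 10, d(81) = 5, d(82) = 4, d(83) = 2, d(84) = 12, d(85) = 4, d(86) = 4, d(87) = 4, d(88) = 8, d(89) = 2, d(90) = 12, d(91) = 4, d(92) = 6, d(93) = 4, d(94) = 4, d(95) = 4, d(96) = 12, d(97) = 2, d(98) = 6, d(99) = 6, d(100) = 9, d(101) = 2, d(102) = 8, d(103) = 2, d(104) = 8, d(105) = 8, d(106) = 4. Summing all 106 values: 514. (Dirichlet's divisor formula: Σ_{n ≤ x} d(n) = x ln(x) + (2γ − 1) x + O(√x). For x = 106, the asymptotic estimate is ≈ 510.69.)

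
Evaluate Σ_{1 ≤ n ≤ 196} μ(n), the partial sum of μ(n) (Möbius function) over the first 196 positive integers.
Σ_{n ≤ 196} μ(n) = -6

Compute μ(n) for each 1 ≤ n ≤ 196: μ(1) = 1, μ(2) = -1, μ(3) = -1, μ(4) = 0, μ(5) = -1, μ(6) = 1, μ(7) = -1, μ(8) = 0, μ(9) = 0, μ(10) = 1, μ(11) = -1, μ(12) = 0, μ(13) = -1, μ(14) = 1, μ(15) = 1, μ(16) = 0, μ(17) = -1, μ(18) = 0, μ(19) = -1, μ(20) = 0, μ(21) = 1, μ(22) = 1, μ(23) = -1, μ(24) = 0, μ(25) = 0, μ(26) = 1, μ(27) = 0, μ(28) = 0, μ(29) = -1, μ(30) = -1, μ(31) = -1, μ(32) = 0, μ(33) = 1, μ(34) = 1, μ(35) = 1, μ(36) = 0, μ(37) = -1, μ(38) = 1, μ(39) = 1, μ(40) = 0, μ(41) = -1, μ(42) = -1, μ(43) = -1, μ(44) = 0, μ(45) = 0, μ(46) = 1, μ(47) = -1, μ(48) = 0, μ(49) = 0, μ(50) = 0, μ(51) = 1, μ(52) = 0, μ(53) = -1, μ(54) = 0, μ(55) = 1, μ(56) = 0, μ(57) = 1, μ(58) = 1, μ(59) = -1, μ(60) = 0, μ(61) = -1, μ(62) = 1, μ(63) = 0, μ(64) = 0, μ(65) = 1, μ(66) = -1, μ(67) = -1, μ(68) = 0, μ(69) = 1, μ(70) = -1, μ(71) = -1, μ(72) = 0, μ(73) = -1, μ(74) = 1, μ(75) = 0, μ(76) = 0, μ(77) = 1, μ(78) = -1, μ(79) = -1, μ(80) = 0, μ(81) = 0, μ(82) = 1, μ(83) = -1, μ(84) = 0, μ(85) = 1, μ(86) = 1, μ(87) = 1, μ(88) = 0, μ(89) = -1, μ(90) = 0, μ(91) = 1, μ(92) = 0, μ(93) = 1, μ(94) = 1, μ(95) = 1, μ(96) = 0, μ(97) = -1, μ(98) = 0, μ(99) = 0, μ(100) = 0, μ(101) = -1, μ(102) = -1, μ(103) = -1, μ(104) = 0, μ(105) = -1, μ(106) = 1, μ(107) = -1, μ(108) = 0, μ(109) = -1, μ(110) = -1, μ(111) = 1, μ(112) = 0, μ(113) = -1, μ(114) = -1, μ(115) = 1, μ(116) = 0, μ(117) = 0, μ(118) = 1, μ(119) = 1, μ(120) = 0, μ(121) = 0, μ(122) = 1, μ(123) = 1, μ(124) = 0, μ(125) = 0, μ(126) = 0, μ(127) = -1, μ(128) = 0, μ(129) = 1, μ(130) = -1, μ(131) = -1, μ(132) = 0, μ(133) = 1, μ(134) = 1, μ(135) = 0, μ(136) = 0, μ(137) = -1, μ(138) = -1, μ(139) = -1, μ(140) = 0, μ(141) = 1, μ(142) = 1, μ(143) = 1, μ(144) = 0, μ(145) = 1, μ(146) = 1, μ(147) = 0, μ(148) = 0, μ(149) = -1, μ(150) = 0, μ(151) = -1, μ(152) = 0, μ(153) = 0, μ(154) = -1, μ(155) = 1, μ(156) = 0, μ(157) = -1, μ(158) = 1, μ(159) = 1, μ(160) = 0, μ(161) = 1, μ(162) = 0, μ(163) = -1, μ(164) = 0, μ(165) = -1, μ(166) = 1, μ(167) = -1, μ(168) = 0, μ(169) = 0, μ(170) = -1, μ(171) = 0, μ(172) = 0, μ(173) = -1, μ(174) = -1, μ(175) = 0, μ(176) = 0, μ(177) = 1, μ(178) = 1, μ(179) = -1, μ(180) = 0, μ(181) = -1, μ(182) = -1, μ(183) = 1, μ(184) = 0, μ(185) = 1, μ(186) = -1, μ(187) = 1, μ(188) = 0, μ(189) = 0, μ(190) = -1, μ(191) = -1, μ(192) = 0, μ(193) = -1, μ(194) = 1, μ(195) = -1, μ(196) = 0. Summing all 196 values: -6. (Mertens function M(x) = Σ_{n ≤ x} μ(n); on average M(x) should be small (PNT ⟺ M(x) = o(x)).)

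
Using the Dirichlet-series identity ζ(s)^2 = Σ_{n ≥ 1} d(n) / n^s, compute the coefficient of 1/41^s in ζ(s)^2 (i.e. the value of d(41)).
d(41) = 2

ζ(s)^2 = (Σ 1/m^s)(Σ 1/k^s). The coefficient of 1/n^s in the product is the number of ordered pairs (m, k) with mk = n, which equals d(n). For n = 41, divisors are [1, 41], so d(41) = 2.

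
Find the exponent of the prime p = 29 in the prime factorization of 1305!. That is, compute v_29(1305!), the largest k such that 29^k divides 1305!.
v_29(1305!) = 46

Legendre's formula: v_p(n!) = Σ_{k ≥ 1} ⌊n / p^k⌋. For p = 29, n = 1305, the terms are:
  ⌊1305/29^1⌋ = ⌊1305/29⌋ = 45
  ⌊1305/29^2⌋ = ⌊1305/841⌋ = 1
(the next term ⌊1305/29^3⌋ = 0, terminating the sum). Summing: v_29(1305!) = 45 + 1 = 46.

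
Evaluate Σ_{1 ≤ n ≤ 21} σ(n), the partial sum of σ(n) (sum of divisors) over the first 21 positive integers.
Σ_{n ≤ 21} σ(n) = 371

Compute σ(n) for each 1 ≤ n ≤ 21: σ(1) = 1, σ(2) = 3, σ(3) = 4, σ(4) = 7, σ(5) = 6, σ(6) = 12, σ(7) = 8, σ(8) = 15, σ(9) = 13, σ(10) = 18, σ(11) = 12, σ(12) = 28, σ(13) = 14, σ(14) = 24, σ(15) = 24, σ(16) = 31, σ(17) = 18, σ(18) = 39, σ(19) = 20, σ(20) = 42, σ(21) = 32. Summing all 21 values: 371. (Average order: Σ_{n ≤ x} σ(n) ~ (π²/12) x². For x = 21, (π²/12)·21² ≈ 362.71.)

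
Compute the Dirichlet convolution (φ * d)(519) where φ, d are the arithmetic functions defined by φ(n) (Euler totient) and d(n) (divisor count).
(φ * d)(519) = 696

Divisors of 519: [1, 3, 173, 519]. For each d | 519:
  d = 1: φ(1) · d(519/1) = 1 · 4 = 4
  d = 3: φ(3) · d(519/3) = 2 · 2 = 4
  d = 173: φ(173) · d(519/173) = 172 · 2 = 344
  d = 519: φ(519) · d(519/519) = 344 · 1 = 344
Summing: (φ * d)(519) = 4 + 4 + 344 + 344 = 696.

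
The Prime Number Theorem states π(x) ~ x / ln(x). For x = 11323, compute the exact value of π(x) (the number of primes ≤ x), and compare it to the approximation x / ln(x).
π(11323) = 1369;  x/ln(x) ≈ 1213.02;  relative error ≈ 11.39%.

Directly count primes up to 11323: π(11323) = 1369. The PNT approximation gives 11323/ln(11323) ≈ 11323/9.33459 ≈ 1213.02. Relative error (π(x) − x/ln(x)) / π(x) ≈ 11.39%; the approximation is known to undercount slightly (Li(x) is a better estimate).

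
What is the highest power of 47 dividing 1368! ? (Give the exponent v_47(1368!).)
v_47(1368!) = 29

Legendre's formula: v_p(n!) = Σ_{k ≥ 1} ⌊n / p^k⌋. For p = 47, n = 1368, the terms are:
  ⌊1368/47^1⌋ = ⌊1368/47⌋ = 29
(the next term ⌊1368/47^2⌋ = 0, terminating the sum). Summing: v_47(1368!) = 29 = 29.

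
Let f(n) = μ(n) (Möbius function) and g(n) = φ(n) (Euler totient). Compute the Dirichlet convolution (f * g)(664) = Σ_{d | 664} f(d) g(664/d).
(μ * φ)(664) = 162

Divisors of 664: [1, 2, 4, 8, 83, 166, 332, 664]. For each d | 664:
  d = 1: μ(1) · φ(664/1) = 1 · 328 = 328
  d = 2: μ(2) · φ(664/2) = -1 · 164 = -164
  d = 4: μ(4) · φ(664/4) = 0 · 82 = 0
  d = 8: μ(8) · φ(664/8) = 0 · 82 = 0
  d = 83: μ(83) · φ(664/83) = -1 · 4 = -4
  d = 166: μ(166) · φ(664/166) = 1 · 2 = 2
  d = 332: μ(332) · φ(664/332) = 0 · 1 = 0
  d = 664: μ(664) · φ(664/664) = 0 · 1 = 0
Summing: (μ * φ)(664) = 328 + -164 + 0 + 0 + -4 + 2 + 0 + 0 = 162.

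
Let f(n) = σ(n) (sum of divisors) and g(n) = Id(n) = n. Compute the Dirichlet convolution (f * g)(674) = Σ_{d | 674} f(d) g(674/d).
(σ * Id)(674) = 3375

Divisors of 674: [1, 2, 337, 674]. For each d | 674:
  d = 1: σ(1) · Id(674/1) = 1 · 674 = 674
  d = 2: σ(2) · Id(674/2) = 3 · 337 = 1011
  d = 337: σ(337) · Id(674/337) = 338 · 2 = 676
  d = 674: σ(674) · Id(674/674) = 1014 · 1 = 1014
Summing: (σ * Id)(674) = 674 + 1011 + 676 + 1014 = 3375.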